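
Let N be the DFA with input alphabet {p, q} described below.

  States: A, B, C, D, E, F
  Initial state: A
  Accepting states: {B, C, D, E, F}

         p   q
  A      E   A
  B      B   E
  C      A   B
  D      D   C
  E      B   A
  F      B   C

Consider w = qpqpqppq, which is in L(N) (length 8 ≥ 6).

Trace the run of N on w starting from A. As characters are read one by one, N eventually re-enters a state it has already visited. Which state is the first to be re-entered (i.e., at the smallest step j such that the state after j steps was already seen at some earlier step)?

Run of N on w = q p q p q p p q:
  step 0: A  (start)
  step 1: A  (read q: A→A)   ← first repeat (A seen earlier)
  step 2: E  (read p: A→E)
  step 3: A  (read q: E→A)
  step 4: E  (read p: A→E)
  step 5: A  (read q: E→A)
  step 6: E  (read p: A→E)
  step 7: B  (read p: E→B)
  step 8: E  (read q: B→E)

The earliest repeat is at step j = 1: N is in A, which it already visited at step i = 0.
The DFA has 6 states, so the proof of the pumping lemma guarantees a repeated state among the first 6+1 visited; the segment between the two visits is the pumpable y.

A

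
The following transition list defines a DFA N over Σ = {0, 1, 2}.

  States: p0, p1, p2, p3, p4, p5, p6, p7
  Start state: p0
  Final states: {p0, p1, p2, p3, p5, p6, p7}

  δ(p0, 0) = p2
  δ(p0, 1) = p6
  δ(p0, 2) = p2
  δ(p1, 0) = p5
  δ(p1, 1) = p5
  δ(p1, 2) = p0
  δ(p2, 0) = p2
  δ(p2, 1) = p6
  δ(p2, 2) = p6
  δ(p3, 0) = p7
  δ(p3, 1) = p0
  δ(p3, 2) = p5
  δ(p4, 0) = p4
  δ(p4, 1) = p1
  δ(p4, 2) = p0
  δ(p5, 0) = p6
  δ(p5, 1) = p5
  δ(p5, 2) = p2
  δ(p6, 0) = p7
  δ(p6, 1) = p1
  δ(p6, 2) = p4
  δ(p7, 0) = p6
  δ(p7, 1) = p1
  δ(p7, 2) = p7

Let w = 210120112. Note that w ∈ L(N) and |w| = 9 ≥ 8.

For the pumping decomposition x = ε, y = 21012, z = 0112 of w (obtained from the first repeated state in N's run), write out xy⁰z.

0112

xy⁰z = xz = ε·0112 = 0112.
Reading y = 21012 takes N from p0 back to p0, so after x the machine is still in p0, and z then leads to the accepting state p0. Hence 0112 ∈ L(N).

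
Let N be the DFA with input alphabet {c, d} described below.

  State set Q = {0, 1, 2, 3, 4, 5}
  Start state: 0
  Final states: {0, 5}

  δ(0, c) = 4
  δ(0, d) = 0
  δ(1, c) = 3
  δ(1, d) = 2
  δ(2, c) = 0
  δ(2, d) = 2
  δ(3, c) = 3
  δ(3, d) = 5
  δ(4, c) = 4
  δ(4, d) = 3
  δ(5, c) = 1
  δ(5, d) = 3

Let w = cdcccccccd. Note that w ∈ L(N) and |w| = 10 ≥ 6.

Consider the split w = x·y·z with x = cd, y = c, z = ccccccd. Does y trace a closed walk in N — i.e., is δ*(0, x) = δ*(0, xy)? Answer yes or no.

yes

Run of N on the first 3 characters of w = c d c:
  step 0: 0  (start)
  step 1: 4  (read c: 0→4)
  step 2: 3  (read d: 4→3)
  step 3: 3  (read c: 3→3)

After x (step 2): 3. After xy (step 3): 3.
They match, so y = c drives N around a cycle from 3 back to itself; pumping y any number of times keeps N in 3 before reading z, and xyⁱz ∈ L(N) for every i ≥ 0.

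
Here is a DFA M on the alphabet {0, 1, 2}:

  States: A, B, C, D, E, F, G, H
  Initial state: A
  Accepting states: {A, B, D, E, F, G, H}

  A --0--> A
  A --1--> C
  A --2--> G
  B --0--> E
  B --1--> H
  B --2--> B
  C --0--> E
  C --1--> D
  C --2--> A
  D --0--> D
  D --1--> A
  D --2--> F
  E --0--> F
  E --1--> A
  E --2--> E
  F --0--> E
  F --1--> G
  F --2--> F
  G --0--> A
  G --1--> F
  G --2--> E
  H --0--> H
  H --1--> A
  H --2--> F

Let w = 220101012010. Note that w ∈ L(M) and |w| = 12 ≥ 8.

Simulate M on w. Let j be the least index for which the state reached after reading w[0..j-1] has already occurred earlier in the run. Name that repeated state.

G

Run of M on w = 2 2 0 1 0 1 0 1 2 0 1 0:
  step 0: A  (start)
  step 1: G  (read 2: A→G)
  step 2: E  (read 2: G→E)
  step 3: F  (read 0: E→F)
  step 4: G  (read 1: F→G)   ← first repeat (G seen earlier)
  step 5: A  (read 0: G→A)
  step 6: C  (read 1: A→C)
  step 7: E  (read 0: C→E)
  step 8: A  (read 1: E→A)
  step 9: G  (read 2: A→G)
  step 10: A  (read 0: G→A)
  step 11: C  (read 1: A→C)
  step 12: E  (read 0: C→E)

The earliest repeat is at step j = 4: M is in G, which it already visited at step i = 1.
With |Q| = 8, pigeonhole forces a state repeat no later than step 8; the substring read between the first and second visits to that state can be pumped.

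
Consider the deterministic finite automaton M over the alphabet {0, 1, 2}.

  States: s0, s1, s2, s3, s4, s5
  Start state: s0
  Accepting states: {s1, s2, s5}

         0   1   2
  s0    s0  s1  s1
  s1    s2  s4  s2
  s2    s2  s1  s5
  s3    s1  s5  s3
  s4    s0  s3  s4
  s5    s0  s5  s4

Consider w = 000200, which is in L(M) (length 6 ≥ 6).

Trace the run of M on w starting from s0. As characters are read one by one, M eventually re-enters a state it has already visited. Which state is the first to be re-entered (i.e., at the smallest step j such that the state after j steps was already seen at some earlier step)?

s0

Run of M on w = 0 0 0 2 0 0:
  step 0: s0  (start)
  step 1: s0  (read 0: s0→s0)   ← first repeat (s0 seen earlier)
  step 2: s0  (read 0: s0→s0)
  step 3: s0  (read 0: s0→s0)
  step 4: s1  (read 2: s0→s1)
  step 5: s2  (read 0: s1→s2)
  step 6: s2  (read 0: s2→s2)

The earliest repeat is at step j = 1: M is in s0, which it already visited at step i = 0.
The DFA has 6 states, so the proof of the pumping lemma guarantees a repeated state among the first 6+1 visited; the segment between the two visits is the pumpable y.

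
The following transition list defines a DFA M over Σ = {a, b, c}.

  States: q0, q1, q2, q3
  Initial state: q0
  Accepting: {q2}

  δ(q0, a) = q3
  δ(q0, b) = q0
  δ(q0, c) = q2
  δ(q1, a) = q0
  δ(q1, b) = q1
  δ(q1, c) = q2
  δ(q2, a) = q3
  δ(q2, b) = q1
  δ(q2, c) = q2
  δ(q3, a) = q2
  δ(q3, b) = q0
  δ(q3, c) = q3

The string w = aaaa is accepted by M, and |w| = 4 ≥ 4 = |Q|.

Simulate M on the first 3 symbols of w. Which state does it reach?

Run of M on the first 3 characters of w = a a a:
  step 0: q0  (start)
  step 1: q3  (read a: q0→q3)
  step 2: q2  (read a: q3→q2)
  step 3: q3  (read a: q2→q3)

After reading 3 characters, M is in state q3.
(This kind of state-tracing is the core of the pumping-lemma construction: with 4 states, pigeonhole forces a repeat within the first 4 steps.)

q3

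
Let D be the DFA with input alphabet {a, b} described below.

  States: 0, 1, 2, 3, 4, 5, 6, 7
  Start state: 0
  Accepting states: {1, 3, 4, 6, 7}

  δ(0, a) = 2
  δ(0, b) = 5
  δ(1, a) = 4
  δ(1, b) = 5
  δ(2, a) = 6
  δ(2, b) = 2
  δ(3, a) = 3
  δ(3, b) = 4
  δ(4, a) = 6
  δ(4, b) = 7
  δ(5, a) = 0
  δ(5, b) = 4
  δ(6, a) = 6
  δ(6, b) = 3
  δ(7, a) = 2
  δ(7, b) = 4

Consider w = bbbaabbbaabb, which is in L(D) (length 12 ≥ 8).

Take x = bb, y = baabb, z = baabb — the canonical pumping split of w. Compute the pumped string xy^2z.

bbbaabbbaabbbaabb

xy^2z = bb·baabb·baabb·baabb = bbbaabbbaabbbaabb.
Reading y = baabb takes D from 4 back to 4, so after x·y·y the machine is still in 4, and z then leads to the accepting state 4. Hence bbbaabbbaabbbaabb ∈ L(D).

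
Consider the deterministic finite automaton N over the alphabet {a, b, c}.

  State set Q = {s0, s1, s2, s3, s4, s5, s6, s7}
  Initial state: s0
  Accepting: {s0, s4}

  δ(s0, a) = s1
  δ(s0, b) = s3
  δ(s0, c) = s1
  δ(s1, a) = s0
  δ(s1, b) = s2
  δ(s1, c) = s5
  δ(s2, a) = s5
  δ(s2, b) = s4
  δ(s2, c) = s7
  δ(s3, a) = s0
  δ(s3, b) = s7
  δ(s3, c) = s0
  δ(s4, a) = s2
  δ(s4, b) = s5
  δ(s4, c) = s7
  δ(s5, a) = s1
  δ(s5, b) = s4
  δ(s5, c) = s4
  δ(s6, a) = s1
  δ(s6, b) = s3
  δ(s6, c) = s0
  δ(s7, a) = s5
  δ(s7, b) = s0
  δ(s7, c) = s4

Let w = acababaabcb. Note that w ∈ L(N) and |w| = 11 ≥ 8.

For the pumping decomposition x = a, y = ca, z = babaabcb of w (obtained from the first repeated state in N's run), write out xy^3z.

xy^3z = a·ca·ca·ca·babaabcb = acacacababaabcb.
Reading y = ca takes N from s1 back to s1, so after x·y·y·y the machine is still in s1, and z then leads to the accepting state s0. Hence acacacababaabcb ∈ L(N).

acacacababaabcb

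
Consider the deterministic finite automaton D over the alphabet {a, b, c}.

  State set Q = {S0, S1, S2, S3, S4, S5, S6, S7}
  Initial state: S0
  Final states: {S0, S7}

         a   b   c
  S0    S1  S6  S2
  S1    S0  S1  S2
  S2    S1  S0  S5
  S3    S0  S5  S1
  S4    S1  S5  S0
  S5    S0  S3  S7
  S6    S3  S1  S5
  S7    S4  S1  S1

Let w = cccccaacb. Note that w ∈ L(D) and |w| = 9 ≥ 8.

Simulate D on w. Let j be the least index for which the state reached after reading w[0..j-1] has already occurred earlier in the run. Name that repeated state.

Run of D on w = c c c c c a a c b:
  step 0: S0  (start)
  step 1: S2  (read c: S0→S2)
  step 2: S5  (read c: S2→S5)
  step 3: S7  (read c: S5→S7)
  step 4: S1  (read c: S7→S1)
  step 5: S2  (read c: S1→S2)   ← first repeat (S2 seen earlier)
  step 6: S1  (read a: S2→S1)
  step 7: S0  (read a: S1→S0)
  step 8: S2  (read c: S0→S2)
  step 9: S0  (read b: S2→S0)

The earliest repeat is at step j = 5: D is in S2, which it already visited at step i = 1.
With |Q| = 8, pigeonhole forces a state repeat no later than step 8; the substring read between the first and second visits to that state can be pumped.

S2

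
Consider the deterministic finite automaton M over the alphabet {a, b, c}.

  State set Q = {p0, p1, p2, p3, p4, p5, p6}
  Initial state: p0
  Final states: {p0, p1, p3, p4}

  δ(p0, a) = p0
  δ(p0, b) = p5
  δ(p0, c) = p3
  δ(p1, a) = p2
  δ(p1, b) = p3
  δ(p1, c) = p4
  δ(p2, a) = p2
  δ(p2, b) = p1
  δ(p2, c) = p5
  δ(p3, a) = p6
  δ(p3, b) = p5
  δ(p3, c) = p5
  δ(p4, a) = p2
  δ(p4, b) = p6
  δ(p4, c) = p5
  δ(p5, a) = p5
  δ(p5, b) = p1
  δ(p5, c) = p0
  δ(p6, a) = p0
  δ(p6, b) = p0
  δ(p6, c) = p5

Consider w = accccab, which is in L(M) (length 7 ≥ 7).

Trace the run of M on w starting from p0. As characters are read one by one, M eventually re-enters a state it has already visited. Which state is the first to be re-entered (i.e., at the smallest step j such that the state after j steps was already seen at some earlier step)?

p0

State sequence: p0 -a-> p0 -c-> p3 -c-> p5 -c-> p0 -c-> p3 -a-> p6 -b-> p0
First repeat at step 1: p0 was already visited.

The earliest repeat is at step j = 1: M is in p0, which it already visited at step i = 0.
Pumping length from the standard proof: p = 7 (the number of states). The repeated state found above gives |xy| = j ≤ 7 and |y| = j − i ≥ 1.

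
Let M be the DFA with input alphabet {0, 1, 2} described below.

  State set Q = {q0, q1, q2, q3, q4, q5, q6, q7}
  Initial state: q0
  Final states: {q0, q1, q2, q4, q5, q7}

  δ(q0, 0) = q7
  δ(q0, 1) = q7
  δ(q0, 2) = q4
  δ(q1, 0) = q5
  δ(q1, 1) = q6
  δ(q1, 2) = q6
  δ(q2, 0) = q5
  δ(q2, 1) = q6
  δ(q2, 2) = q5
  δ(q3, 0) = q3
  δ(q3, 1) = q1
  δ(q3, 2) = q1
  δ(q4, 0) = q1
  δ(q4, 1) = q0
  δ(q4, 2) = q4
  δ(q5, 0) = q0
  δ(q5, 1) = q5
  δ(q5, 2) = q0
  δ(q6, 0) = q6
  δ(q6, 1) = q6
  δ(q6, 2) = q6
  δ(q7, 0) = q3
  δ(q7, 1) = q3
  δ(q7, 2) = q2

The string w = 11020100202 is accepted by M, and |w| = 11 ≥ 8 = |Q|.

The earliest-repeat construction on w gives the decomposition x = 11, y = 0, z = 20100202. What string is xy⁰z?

xy⁰z = xz = 11·20100202 = 1120100202.
Reading y = 0 takes M from q3 back to q3, so after x the machine is still in q3, and z then leads to the accepting state q0. Hence 1120100202 ∈ L(M).

1120100202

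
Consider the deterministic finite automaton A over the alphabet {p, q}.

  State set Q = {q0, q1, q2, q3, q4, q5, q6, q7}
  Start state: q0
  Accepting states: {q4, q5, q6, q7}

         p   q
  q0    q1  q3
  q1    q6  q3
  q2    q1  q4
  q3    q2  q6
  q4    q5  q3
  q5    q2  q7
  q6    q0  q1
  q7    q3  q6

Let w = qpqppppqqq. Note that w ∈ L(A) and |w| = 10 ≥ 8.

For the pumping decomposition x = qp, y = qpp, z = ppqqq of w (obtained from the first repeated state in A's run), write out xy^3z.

qpqppqppqppppqqq

xy^3z = qp·qpp·qpp·qpp·ppqqq = qpqppqppqppppqqq.
Reading y = qpp takes A from q2 back to q2, so after x·y·y·y the machine is still in q2, and z then leads to the accepting state q6. Hence qpqppqppqppppqqq ∈ L(A).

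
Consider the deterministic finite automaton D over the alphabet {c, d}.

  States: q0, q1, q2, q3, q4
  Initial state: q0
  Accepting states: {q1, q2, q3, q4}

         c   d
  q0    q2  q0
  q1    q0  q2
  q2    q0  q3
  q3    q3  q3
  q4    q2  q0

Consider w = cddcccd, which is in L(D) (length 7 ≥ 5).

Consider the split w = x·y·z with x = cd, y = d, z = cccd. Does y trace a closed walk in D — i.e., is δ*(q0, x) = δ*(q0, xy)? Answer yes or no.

Run of D on the first 3 characters of w = c d d:
  step 0: q0  (start)
  step 1: q2  (read c: q0→q2)
  step 2: q3  (read d: q2→q3)
  step 3: q3  (read d: q3→q3)

After x (step 2): q3. After xy (step 3): q3.
They match, so y = d drives D around a cycle from q3 back to itself; pumping y any number of times keeps D in q3 before reading z, and xyⁱz ∈ L(D) for every i ≥ 0.

yes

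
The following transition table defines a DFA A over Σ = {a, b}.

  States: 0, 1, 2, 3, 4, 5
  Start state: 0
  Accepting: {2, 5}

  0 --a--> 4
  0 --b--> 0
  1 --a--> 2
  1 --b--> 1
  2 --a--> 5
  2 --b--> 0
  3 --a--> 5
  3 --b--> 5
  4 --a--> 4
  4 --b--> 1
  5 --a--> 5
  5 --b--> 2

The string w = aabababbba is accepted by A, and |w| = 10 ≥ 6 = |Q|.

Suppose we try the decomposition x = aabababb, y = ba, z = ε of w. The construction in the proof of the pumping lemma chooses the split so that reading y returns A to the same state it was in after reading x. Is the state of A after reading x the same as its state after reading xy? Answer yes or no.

Run of A on the first 10 characters of w = a a b a b a b b b a:
  step 0: 0  (start)
  step 1: 4  (read a: 0→4)
  step 2: 4  (read a: 4→4)
  step 3: 1  (read b: 4→1)
  step 4: 2  (read a: 1→2)
  step 5: 0  (read b: 2→0)
  step 6: 4  (read a: 0→4)
  step 7: 1  (read b: 4→1)
  step 8: 1  (read b: 1→1)
  step 9: 1  (read b: 1→1)
  step 10: 2  (read a: 1→2)

After x (step 8): 1. After xy (step 10): 2.
They differ (1 ≠ 2), so y is not a cycle from the state after x; this split is not the one the pumping-lemma construction produces, and pumping y need not keep the string in L(A).

no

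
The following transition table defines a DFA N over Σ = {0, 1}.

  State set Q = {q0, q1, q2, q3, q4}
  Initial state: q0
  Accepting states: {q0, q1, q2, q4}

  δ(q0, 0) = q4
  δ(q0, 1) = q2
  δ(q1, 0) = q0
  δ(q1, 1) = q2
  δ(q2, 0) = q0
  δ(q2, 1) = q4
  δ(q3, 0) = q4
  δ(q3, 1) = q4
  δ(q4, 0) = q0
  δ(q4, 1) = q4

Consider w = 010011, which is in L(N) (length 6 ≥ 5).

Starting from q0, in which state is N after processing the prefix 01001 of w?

Run of N on the first 5 characters of w = 0 1 0 0 1:
  step 0: q0  (start)
  step 1: q4  (read 0: q0→q4)
  step 2: q4  (read 1: q4→q4)
  step 3: q0  (read 0: q4→q0)
  step 4: q4  (read 0: q0→q4)
  step 5: q4  (read 1: q4→q4)

After reading 5 characters, N is in state q4.

q4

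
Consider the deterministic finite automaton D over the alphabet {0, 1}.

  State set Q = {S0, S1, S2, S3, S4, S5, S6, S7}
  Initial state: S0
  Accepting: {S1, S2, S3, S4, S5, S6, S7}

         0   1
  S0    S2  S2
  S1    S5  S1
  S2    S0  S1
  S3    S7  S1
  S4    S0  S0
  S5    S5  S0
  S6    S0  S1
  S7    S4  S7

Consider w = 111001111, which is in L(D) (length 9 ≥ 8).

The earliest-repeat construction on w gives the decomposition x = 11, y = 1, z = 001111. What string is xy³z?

11111001111

xy^3z = 11·1·1·1·001111 = 11111001111.
Reading y = 1 takes D from S1 back to S1, so after x·y·y·y the machine is still in S1, and z then leads to the accepting state S1. Hence 11111001111 ∈ L(D).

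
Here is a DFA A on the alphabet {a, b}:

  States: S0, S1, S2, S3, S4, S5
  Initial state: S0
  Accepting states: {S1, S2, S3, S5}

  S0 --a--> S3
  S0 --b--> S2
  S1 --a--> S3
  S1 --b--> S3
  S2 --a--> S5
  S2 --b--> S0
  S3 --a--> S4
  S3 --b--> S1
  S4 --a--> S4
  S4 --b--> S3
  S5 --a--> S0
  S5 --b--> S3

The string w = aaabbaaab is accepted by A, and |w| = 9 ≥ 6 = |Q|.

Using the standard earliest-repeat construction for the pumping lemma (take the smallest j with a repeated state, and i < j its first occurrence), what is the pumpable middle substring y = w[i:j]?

a

State sequence: S0 -a-> S3 -a-> S4 -a-> S4 -b-> S3 -b-> S1 -a-> S3 -a-> S4 -a-> S4 -b-> S3
First repeat at step 3: S4 was already visited.

So i = 2, j = 3, giving x = w[0:2] = aa, y = w[2:3] = a, z = w[3:9] = bbaaab.
Check: |xy| = 3 ≤ 6 and |y| = 1 ≥ 1. Reading y takes A from S4 back to S4, so every xyⁱz is accepted.
Since A has 6 states, any run of length ≥ 6 visits 6+1 states, so by pigeonhole some state repeats within the first 6 steps — that repeat gives the pumpable loop.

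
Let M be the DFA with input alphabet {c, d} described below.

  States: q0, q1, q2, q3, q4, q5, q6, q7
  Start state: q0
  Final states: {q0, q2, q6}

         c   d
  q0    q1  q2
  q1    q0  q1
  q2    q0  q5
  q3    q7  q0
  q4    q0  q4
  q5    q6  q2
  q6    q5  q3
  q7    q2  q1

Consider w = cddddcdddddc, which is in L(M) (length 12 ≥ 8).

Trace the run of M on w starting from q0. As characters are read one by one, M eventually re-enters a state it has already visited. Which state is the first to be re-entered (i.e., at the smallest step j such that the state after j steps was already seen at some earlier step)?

q1

State sequence: q0 -c-> q1 -d-> q1 -d-> q1 -d-> q1 -d-> q1 -c-> q0 -d-> q2 -d-> q5 -d-> q2 -d-> q5 -d-> q2 -c-> q0
First repeat at step 2: q1 was already visited.

The earliest repeat is at step j = 2: M is in q1, which it already visited at step i = 1.
The DFA has 8 states, so the proof of the pumping lemma guarantees a repeated state among the first 8+1 visited; the segment between the two visits is the pumpable y.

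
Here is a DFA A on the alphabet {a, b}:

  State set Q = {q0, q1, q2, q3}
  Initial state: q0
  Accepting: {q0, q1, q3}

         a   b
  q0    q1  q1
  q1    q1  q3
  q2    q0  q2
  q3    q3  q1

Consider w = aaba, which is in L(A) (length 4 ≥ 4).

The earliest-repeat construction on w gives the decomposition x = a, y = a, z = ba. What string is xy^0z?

xy⁰z = xz = a·ba = aba.
Reading y = a takes A from q1 back to q1, so after x the machine is still in q1, and z then leads to the accepting state q3. Hence aba ∈ L(A).

aba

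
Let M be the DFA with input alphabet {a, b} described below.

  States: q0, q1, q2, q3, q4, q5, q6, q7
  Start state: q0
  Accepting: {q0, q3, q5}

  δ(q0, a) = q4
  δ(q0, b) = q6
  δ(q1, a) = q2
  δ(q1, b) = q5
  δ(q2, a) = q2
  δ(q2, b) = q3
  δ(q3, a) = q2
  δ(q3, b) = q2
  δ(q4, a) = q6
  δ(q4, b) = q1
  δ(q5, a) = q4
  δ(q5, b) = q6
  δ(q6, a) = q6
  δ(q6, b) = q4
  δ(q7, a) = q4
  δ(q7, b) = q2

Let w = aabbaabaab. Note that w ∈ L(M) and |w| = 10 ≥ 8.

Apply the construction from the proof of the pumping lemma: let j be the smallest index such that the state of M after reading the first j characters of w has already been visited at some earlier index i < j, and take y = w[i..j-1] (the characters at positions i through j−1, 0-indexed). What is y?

ab

State sequence: q0 -a-> q4 -a-> q6 -b-> q4 -b-> q1 -a-> q2 -a-> q2 -b-> q3 -a-> q2 -a-> q2 -b-> q3
First repeat at step 3: q4 was already visited.

So i = 1, j = 3, giving x = w[0:1] = a, y = w[1:3] = ab, z = w[3:10] = baabaab.
Check: |xy| = 3 ≤ 8 and |y| = 2 ≥ 1. Reading y takes M from q4 back to q4, so every xyⁱz is accepted.
The DFA has 8 states, so the proof of the pumping lemma guarantees a repeated state among the first 8+1 visited; the segment between the two visits is the pumpable y.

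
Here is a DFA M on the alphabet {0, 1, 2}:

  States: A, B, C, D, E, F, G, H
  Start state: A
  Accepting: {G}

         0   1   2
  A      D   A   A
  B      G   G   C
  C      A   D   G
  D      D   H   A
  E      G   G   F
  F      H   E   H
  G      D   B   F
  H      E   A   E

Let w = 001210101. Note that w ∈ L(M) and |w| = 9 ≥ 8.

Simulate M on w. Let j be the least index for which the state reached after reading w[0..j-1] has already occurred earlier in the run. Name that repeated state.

D

Run of M on w = 0 0 1 2 1 0 1 0 1:
  step 0: A  (start)
  step 1: D  (read 0: A→D)
  step 2: D  (read 0: D→D)   ← first repeat (D seen earlier)
  step 3: H  (read 1: D→H)
  step 4: E  (read 2: H→E)
  step 5: G  (read 1: E→G)
  step 6: D  (read 0: G→D)
  step 7: H  (read 1: D→H)
  step 8: E  (read 0: H→E)
  step 9: G  (read 1: E→G)

The earliest repeat is at step j = 2: M is in D, which it already visited at step i = 1.
With |Q| = 8, pigeonhole forces a state repeat no later than step 8; the substring read between the first and second visits to that state can be pumped.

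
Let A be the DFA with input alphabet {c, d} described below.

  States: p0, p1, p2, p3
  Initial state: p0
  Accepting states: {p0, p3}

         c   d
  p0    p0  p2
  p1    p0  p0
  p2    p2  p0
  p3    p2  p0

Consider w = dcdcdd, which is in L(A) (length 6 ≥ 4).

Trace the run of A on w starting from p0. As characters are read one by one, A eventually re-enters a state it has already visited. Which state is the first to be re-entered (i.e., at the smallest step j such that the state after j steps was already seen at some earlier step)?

p2

Run of A on w = d c d c d d:
  step 0: p0  (start)
  step 1: p2  (read d: p0→p2)
  step 2: p2  (read c: p2→p2)   ← first repeat (p2 seen earlier)
  step 3: p0  (read d: p2→p0)
  step 4: p0  (read c: p0→p0)
  step 5: p2  (read d: p0→p2)
  step 6: p0  (read d: p2→p0)

The earliest repeat is at step j = 2: A is in p2, which it already visited at step i = 1.
With |Q| = 4, pigeonhole forces a state repeat no later than step 4; the substring read between the first and second visits to that state can be pumped.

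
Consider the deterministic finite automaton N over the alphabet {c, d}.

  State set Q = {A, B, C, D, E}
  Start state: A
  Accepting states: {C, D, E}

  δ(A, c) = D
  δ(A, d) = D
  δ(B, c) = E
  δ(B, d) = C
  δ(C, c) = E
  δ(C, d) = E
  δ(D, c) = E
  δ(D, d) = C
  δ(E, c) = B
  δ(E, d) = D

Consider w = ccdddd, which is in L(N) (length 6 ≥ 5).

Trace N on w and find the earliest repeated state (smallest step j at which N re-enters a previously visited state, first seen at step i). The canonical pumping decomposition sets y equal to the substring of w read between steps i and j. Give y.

State sequence: A -c-> D -c-> E -d-> D -d-> C -d-> E -d-> D
First repeat at step 3: D was already visited.

So i = 1, j = 3, giving x = w[0:1] = c, y = w[1:3] = cd, z = w[3:6] = ddd.
Check: |xy| = 3 ≤ 5 and |y| = 2 ≥ 1. Reading y takes N from D back to D, so every xyⁱz is accepted.

cd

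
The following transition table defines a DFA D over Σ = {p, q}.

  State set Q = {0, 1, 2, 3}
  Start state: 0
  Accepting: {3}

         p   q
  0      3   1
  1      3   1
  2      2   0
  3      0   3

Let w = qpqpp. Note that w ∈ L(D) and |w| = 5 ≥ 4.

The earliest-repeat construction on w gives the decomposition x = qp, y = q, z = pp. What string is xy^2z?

xy^2z = qp·q·q·pp = qpqqpp.
Reading y = q takes D from 3 back to 3, so after x·y·y the machine is still in 3, and z then leads to the accepting state 3. Hence qpqqpp ∈ L(D).

qpqqpp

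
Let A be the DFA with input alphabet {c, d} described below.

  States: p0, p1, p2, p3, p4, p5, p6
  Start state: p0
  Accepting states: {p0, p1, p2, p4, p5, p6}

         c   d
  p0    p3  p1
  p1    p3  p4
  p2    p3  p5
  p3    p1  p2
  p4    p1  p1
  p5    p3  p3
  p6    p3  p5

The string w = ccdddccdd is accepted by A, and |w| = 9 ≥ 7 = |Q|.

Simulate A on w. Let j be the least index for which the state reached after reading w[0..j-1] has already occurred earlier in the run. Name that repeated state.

p1

Run of A on w = c c d d d c c d d:
  step 0: p0  (start)
  step 1: p3  (read c: p0→p3)
  step 2: p1  (read c: p3→p1)
  step 3: p4  (read d: p1→p4)
  step 4: p1  (read d: p4→p1)   ← first repeat (p1 seen earlier)
  step 5: p4  (read d: p1→p4)
  step 6: p1  (read c: p4→p1)
  step 7: p3  (read c: p1→p3)
  step 8: p2  (read d: p3→p2)
  step 9: p5  (read d: p2→p5)

The earliest repeat is at step j = 4: A is in p1, which it already visited at step i = 2.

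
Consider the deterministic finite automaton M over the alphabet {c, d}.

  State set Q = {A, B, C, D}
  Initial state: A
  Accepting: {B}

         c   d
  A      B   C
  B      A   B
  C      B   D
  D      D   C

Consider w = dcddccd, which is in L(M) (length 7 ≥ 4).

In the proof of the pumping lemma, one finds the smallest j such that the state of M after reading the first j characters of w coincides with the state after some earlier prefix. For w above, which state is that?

State sequence: A -d-> C -c-> B -d-> B -d-> B -c-> A -c-> B -d-> B
First repeat at step 3: B was already visited.

The earliest repeat is at step j = 3: M is in B, which it already visited at step i = 2.
Since M has 4 states, any run of length ≥ 4 visits 4+1 states, so by pigeonhole some state repeats within the first 4 steps — that repeat gives the pumpable loop.

B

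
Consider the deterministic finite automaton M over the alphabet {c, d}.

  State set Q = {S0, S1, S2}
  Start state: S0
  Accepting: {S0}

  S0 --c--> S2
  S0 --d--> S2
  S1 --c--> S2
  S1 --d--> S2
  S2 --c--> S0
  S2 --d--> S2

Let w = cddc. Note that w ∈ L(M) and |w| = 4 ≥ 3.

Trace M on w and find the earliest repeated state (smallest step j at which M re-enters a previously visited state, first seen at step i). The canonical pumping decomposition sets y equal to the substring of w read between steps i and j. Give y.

Run of M on w = c d d c:
  step 0: S0  (start)
  step 1: S2  (read c: S0→S2)
  step 2: S2  (read d: S2→S2)   ← first repeat (S2 seen earlier)
  step 3: S2  (read d: S2→S2)
  step 4: S0  (read c: S2→S0)

So i = 1, j = 2, giving x = w[0:1] = c, y = w[1:2] = d, z = w[2:4] = dc.
Check: |xy| = 2 ≤ 3 and |y| = 1 ≥ 1. Reading y takes M from S2 back to S2, so every xyⁱz is accepted.
Since M has 3 states, any run of length ≥ 3 visits 3+1 states, so by pigeonhole some state repeats within the first 3 steps — that repeat gives the pumpable loop.

d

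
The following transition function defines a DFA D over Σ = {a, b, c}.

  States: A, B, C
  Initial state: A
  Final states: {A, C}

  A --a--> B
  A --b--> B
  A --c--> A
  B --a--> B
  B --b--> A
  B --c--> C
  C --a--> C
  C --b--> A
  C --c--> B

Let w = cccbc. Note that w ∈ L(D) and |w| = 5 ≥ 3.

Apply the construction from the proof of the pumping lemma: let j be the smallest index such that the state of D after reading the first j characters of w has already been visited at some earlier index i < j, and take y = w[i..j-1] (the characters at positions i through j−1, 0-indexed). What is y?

State sequence: A -c-> A -c-> A -c-> A -b-> B -c-> C
First repeat at step 1: A was already visited.

So i = 0, j = 1, giving x = w[0:0] = ε, y = w[0:1] = c, z = w[1:5] = ccbc.
Check: |xy| = 1 ≤ 3 and |y| = 1 ≥ 1. Reading y takes D from A back to A, so every xyⁱz is accepted.
The DFA has 3 states, so the proof of the pumping lemma guarantees a repeated state among the first 3+1 visited; the segment between the two visits is the pumpable y.

c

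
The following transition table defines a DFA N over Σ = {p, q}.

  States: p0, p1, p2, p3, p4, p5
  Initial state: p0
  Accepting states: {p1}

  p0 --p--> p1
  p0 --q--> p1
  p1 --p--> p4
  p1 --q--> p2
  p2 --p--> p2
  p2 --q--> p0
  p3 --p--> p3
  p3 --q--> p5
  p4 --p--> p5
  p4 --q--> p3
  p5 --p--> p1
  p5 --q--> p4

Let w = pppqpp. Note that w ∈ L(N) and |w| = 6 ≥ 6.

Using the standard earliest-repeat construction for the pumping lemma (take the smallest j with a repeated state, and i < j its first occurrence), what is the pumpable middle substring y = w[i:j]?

State sequence: p0 -p-> p1 -p-> p4 -p-> p5 -q-> p4 -p-> p5 -p-> p1
First repeat at step 4: p4 was already visited.

So i = 2, j = 4, giving x = w[0:2] = pp, y = w[2:4] = pq, z = w[4:6] = pp.
Check: |xy| = 4 ≤ 6 and |y| = 2 ≥ 1. Reading y takes N from p4 back to p4, so every xyⁱz is accepted.
Pumping length from the standard proof: p = 6 (the number of states). The repeated state found above gives |xy| = j ≤ 6 and |y| = j − i ≥ 1.

pq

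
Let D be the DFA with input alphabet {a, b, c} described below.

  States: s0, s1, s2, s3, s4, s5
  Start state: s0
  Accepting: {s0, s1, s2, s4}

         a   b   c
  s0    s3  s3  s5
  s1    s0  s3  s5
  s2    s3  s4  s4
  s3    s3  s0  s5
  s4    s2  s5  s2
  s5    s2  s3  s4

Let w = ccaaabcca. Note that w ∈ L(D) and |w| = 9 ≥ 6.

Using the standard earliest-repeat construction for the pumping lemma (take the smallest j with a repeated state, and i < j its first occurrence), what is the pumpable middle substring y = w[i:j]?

a

Run of D on w = c c a a a b c c a:
  step 0: s0  (start)
  step 1: s5  (read c: s0→s5)
  step 2: s4  (read c: s5→s4)
  step 3: s2  (read a: s4→s2)
  step 4: s3  (read a: s2→s3)
  step 5: s3  (read a: s3→s3)   ← first repeat (s3 seen earlier)
  step 6: s0  (read b: s3→s0)
  step 7: s5  (read c: s0→s5)
  step 8: s4  (read c: s5→s4)
  step 9: s2  (read a: s4→s2)

So i = 4, j = 5, giving x = w[0:4] = ccaa, y = w[4:5] = a, z = w[5:9] = bcca.
Check: |xy| = 5 ≤ 6 and |y| = 1 ≥ 1. Reading y takes D from s3 back to s3, so every xyⁱz is accepted.
With |Q| = 6, pigeonhole forces a state repeat no later than step 6; the substring read between the first and second visits to that state can be pumped.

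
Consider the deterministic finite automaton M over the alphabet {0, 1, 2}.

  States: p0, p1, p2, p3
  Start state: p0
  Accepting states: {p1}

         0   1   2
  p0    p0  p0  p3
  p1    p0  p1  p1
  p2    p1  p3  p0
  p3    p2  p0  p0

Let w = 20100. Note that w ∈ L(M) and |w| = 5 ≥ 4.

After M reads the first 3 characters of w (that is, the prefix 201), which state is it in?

p3

Run of M on the first 3 characters of w = 2 0 1:
  step 0: p0  (start)
  step 1: p3  (read 2: p0→p3)
  step 2: p2  (read 0: p3→p2)
  step 3: p3  (read 1: p2→p3)

After reading 3 characters, M is in state p3.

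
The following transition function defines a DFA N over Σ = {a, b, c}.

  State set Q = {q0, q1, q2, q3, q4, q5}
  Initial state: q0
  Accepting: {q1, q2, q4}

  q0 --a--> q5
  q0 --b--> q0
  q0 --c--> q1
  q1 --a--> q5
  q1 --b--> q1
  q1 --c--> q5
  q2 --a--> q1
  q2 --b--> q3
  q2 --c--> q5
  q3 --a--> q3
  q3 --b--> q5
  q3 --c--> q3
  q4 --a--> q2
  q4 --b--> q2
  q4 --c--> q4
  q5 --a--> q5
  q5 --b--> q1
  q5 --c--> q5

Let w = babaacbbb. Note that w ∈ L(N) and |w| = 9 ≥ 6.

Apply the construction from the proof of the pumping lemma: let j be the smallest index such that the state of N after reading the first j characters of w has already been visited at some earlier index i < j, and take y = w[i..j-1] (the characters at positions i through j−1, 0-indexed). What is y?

b

State sequence: q0 -b-> q0 -a-> q5 -b-> q1 -a-> q5 -a-> q5 -c-> q5 -b-> q1 -b-> q1 -b-> q1
First repeat at step 1: q0 was already visited.

So i = 0, j = 1, giving x = w[0:0] = ε, y = w[0:1] = b, z = w[1:9] = abaacbbb.
Check: |xy| = 1 ≤ 6 and |y| = 1 ≥ 1. Reading y takes N from q0 back to q0, so every xyⁱz is accepted.
Since N has 6 states, any run of length ≥ 6 visits 6+1 states, so by pigeonhole some state repeats within the first 6 steps — that repeat gives the pumpable loop.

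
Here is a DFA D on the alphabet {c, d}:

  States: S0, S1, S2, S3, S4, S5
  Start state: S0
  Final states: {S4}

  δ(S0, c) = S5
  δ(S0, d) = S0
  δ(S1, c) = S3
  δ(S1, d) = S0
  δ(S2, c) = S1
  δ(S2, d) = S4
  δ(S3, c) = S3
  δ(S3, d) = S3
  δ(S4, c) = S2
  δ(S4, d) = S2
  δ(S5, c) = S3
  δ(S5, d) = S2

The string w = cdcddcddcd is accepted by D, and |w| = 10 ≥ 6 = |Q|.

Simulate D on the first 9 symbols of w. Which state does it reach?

Run of D on the first 9 characters of w = c d c d d c d d c:
  step 0: S0  (start)
  step 1: S5  (read c: S0→S5)
  step 2: S2  (read d: S5→S2)
  step 3: S1  (read c: S2→S1)
  step 4: S0  (read d: S1→S0)
  step 5: S0  (read d: S0→S0)
  step 6: S5  (read c: S0→S5)
  step 7: S2  (read d: S5→S2)
  step 8: S4  (read d: S2→S4)
  step 9: S2  (read c: S4→S2)

After reading 9 characters, D is in state S2.

S2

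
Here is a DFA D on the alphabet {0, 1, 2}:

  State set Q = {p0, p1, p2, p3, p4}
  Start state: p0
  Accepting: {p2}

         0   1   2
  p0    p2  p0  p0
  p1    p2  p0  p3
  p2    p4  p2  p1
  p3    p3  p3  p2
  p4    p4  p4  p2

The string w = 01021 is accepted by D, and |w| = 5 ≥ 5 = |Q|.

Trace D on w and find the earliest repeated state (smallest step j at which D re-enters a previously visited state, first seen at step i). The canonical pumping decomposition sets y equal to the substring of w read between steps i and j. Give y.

1

State sequence: p0 -0-> p2 -1-> p2 -0-> p4 -2-> p2 -1-> p2
First repeat at step 2: p2 was already visited.

So i = 1, j = 2, giving x = w[0:1] = 0, y = w[1:2] = 1, z = w[2:5] = 021.
Check: |xy| = 2 ≤ 5 and |y| = 1 ≥ 1. Reading y takes D from p2 back to p2, so every xyⁱz is accepted.
With |Q| = 5, pigeonhole forces a state repeat no later than step 5; the substring read between the first and second visits to that state can be pumped.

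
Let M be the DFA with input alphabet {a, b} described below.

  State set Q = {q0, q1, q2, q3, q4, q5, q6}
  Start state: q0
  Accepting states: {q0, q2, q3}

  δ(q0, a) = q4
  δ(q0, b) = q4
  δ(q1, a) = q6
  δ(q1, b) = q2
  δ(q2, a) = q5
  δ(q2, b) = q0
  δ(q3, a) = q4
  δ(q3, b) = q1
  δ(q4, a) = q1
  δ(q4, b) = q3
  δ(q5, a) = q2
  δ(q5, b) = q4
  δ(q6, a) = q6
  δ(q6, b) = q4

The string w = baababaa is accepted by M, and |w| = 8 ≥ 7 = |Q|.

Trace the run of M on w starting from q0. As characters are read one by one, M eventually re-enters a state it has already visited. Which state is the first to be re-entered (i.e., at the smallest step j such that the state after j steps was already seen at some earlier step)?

Run of M on w = b a a b a b a a:
  step 0: q0  (start)
  step 1: q4  (read b: q0→q4)
  step 2: q1  (read a: q4→q1)
  step 3: q6  (read a: q1→q6)
  step 4: q4  (read b: q6→q4)   ← first repeat (q4 seen earlier)
  step 5: q1  (read a: q4→q1)
  step 6: q2  (read b: q1→q2)
  step 7: q5  (read a: q2→q5)
  step 8: q2  (read a: q5→q2)

The earliest repeat is at step j = 4: M is in q4, which it already visited at step i = 1.
Since M has 7 states, any run of length ≥ 7 visits 7+1 states, so by pigeonhole some state repeats within the first 7 steps — that repeat gives the pumpable loop.

q4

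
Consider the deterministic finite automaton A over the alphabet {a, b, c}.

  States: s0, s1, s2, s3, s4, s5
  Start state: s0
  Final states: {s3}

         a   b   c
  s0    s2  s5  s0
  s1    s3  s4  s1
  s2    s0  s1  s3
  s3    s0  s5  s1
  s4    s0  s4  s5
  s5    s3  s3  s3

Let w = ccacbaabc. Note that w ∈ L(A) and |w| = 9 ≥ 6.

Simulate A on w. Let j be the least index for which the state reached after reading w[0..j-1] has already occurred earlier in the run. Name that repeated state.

Run of A on w = c c a c b a a b c:
  step 0: s0  (start)
  step 1: s0  (read c: s0→s0)   ← first repeat (s0 seen earlier)
  step 2: s0  (read c: s0→s0)
  step 3: s2  (read a: s0→s2)
  step 4: s3  (read c: s2→s3)
  step 5: s5  (read b: s3→s5)
  step 6: s3  (read a: s5→s3)
  step 7: s0  (read a: s3→s0)
  step 8: s5  (read b: s0→s5)
  step 9: s3  (read c: s5→s3)

The earliest repeat is at step j = 1: A is in s0, which it already visited at step i = 0.
Since A has 6 states, any run of length ≥ 6 visits 6+1 states, so by pigeonhole some state repeats within the first 6 steps — that repeat gives the pumpable loop.

s0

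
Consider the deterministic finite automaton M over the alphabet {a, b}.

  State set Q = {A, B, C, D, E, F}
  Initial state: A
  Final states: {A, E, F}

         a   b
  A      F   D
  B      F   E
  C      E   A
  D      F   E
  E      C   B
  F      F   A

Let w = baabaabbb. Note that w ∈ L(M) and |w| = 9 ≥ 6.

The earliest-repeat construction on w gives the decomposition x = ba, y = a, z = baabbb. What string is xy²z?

xy^2z = ba·a·a·baabbb = baaabaabbb.
Reading y = a takes M from F back to F, so after x·y·y the machine is still in F, and z then leads to the accepting state E. Hence baaabaabbb ∈ L(M).

baaabaabbb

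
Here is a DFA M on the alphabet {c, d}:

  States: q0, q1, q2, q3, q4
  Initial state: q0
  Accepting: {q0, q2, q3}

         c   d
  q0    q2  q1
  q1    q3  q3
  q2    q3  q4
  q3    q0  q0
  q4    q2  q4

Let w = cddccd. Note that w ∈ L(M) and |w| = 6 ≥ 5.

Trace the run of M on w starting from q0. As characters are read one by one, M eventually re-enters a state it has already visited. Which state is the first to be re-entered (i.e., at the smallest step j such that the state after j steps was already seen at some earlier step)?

q4

Run of M on w = c d d c c d:
  step 0: q0  (start)
  step 1: q2  (read c: q0→q2)
  step 2: q4  (read d: q2→q4)
  step 3: q4  (read d: q4→q4)   ← first repeat (q4 seen earlier)
  step 4: q2  (read c: q4→q2)
  step 5: q3  (read c: q2→q3)
  step 6: q0  (read d: q3→q0)

The earliest repeat is at step j = 3: M is in q4, which it already visited at step i = 2.
Since M has 5 states, any run of length ≥ 5 visits 5+1 states, so by pigeonhole some state repeats within the first 5 steps — that repeat gives the pumpable loop.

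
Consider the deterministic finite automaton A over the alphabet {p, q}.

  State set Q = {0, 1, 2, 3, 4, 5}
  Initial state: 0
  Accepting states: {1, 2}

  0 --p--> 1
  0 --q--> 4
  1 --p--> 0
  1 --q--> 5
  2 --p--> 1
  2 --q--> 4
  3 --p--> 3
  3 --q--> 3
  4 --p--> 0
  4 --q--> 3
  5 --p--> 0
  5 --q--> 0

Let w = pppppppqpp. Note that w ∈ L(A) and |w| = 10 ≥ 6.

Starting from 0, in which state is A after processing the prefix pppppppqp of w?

Run of A on the first 9 characters of w = p p p p p p p q p:
  step 0: 0  (start)
  step 1: 1  (read p: 0→1)
  step 2: 0  (read p: 1→0)
  step 3: 1  (read p: 0→1)
  step 4: 0  (read p: 1→0)
  step 5: 1  (read p: 0→1)
  step 6: 0  (read p: 1→0)
  step 7: 1  (read p: 0→1)
  step 8: 5  (read q: 1→5)
  step 9: 0  (read p: 5→0)

After reading 9 characters, A is in state 0.

0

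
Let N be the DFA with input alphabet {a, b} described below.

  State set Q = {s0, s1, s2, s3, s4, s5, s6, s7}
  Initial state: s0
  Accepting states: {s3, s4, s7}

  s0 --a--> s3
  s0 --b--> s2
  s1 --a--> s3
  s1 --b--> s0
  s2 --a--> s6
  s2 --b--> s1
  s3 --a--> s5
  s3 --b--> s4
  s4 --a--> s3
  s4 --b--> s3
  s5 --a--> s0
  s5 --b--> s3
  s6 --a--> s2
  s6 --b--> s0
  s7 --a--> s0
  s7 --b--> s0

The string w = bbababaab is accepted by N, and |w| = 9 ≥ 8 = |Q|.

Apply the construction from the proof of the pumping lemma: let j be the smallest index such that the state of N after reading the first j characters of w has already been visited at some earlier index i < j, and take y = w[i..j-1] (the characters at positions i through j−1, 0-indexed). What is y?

ba

State sequence: s0 -b-> s2 -b-> s1 -a-> s3 -b-> s4 -a-> s3 -b-> s4 -a-> s3 -a-> s5 -b-> s3
First repeat at step 5: s3 was already visited.

So i = 3, j = 5, giving x = w[0:3] = bba, y = w[3:5] = ba, z = w[5:9] = baab.
Check: |xy| = 5 ≤ 8 and |y| = 2 ≥ 1. Reading y takes N from s3 back to s3, so every xyⁱz is accepted.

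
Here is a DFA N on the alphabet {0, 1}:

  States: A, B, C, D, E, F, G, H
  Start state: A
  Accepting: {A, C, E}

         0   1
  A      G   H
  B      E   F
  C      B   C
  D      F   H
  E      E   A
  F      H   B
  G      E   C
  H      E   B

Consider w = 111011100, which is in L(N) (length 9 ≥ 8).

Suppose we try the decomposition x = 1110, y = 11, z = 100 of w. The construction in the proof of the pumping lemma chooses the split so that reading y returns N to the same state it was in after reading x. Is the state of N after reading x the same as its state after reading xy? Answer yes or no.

no

Run of N on the first 6 characters of w = 1 1 1 0 1 1:
  step 0: A  (start)
  step 1: H  (read 1: A→H)
  step 2: B  (read 1: H→B)
  step 3: F  (read 1: B→F)
  step 4: H  (read 0: F→H)
  step 5: B  (read 1: H→B)
  step 6: F  (read 1: B→F)

After x (step 4): H. After xy (step 6): F.
They differ (H ≠ F), so y is not a cycle from the state after x; this split is not the one the pumping-lemma construction produces, and pumping y need not keep the string in L(N).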